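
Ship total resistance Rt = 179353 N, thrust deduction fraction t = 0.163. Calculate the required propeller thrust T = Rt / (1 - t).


Formula: T = Rt / (1 - t)
Step 1 — (1 - t) = 1 - 0.163 = 0.837
Step 2 — T = 179353 / 0.837 ≈ 214280 N (5 s.f.)

214280 N


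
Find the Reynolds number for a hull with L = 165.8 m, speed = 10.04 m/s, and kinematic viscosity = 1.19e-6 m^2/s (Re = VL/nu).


Formula: Re = V * L / nu
Step 1 — V * L = 10.04 * 165.8 = 1664.632 m^2/s
Step 2 — Re = 1664.632 / 1.19e-6 = 1.40e+09

1.40e+09


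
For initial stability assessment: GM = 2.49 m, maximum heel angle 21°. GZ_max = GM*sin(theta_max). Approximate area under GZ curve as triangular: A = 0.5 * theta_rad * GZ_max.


Formula: GZ_max = GM * sin(theta); Area = 0.5 * theta_rad * GZ_max
Step 1 — GZ_max = 2.49 * sin(21°) = 2.49 * 0.358368 = 0.892336 m
Step 2 — theta_rad = 21 * pi/180 = 0.366519 rad
Step 3 — Area = 0.5 * 0.366519 * 0.892336 ≈ 0.16353 m·rad (5 s.f.)

0.16353 m·rad


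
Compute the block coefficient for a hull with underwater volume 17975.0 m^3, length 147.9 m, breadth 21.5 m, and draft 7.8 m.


Formula: Cb = V / (L * B * T)
Step 1 — L * B * T = 147.9 * 21.5 * 7.8 = 24802.83 m^3
Step 2 — Cb = 17975.0 / 24802.83 ≈ 0.72472 (5 s.f.)

0.72472


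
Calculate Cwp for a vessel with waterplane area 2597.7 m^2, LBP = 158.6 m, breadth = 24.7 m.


Formula: Cwp = Aw / (L * B)
Step 1 — L * B = 158.6 * 24.7 = 3917.42 m^2
Step 2 — Cwp = 2597.7 / 3917.42 ≈ 0.66312 (5 s.f.)

0.66312


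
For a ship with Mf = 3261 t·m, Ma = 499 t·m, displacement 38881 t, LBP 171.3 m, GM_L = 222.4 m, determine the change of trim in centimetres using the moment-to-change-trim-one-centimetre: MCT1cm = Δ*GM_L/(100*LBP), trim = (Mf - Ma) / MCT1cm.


Formula: net trimming moment = Mf - Ma; MCT1cm = Δ*GM_L/(100*LBP); trim = net moment / MCT1cm
Step 1 — net trimming moment = 3261 - 499 = 2762 t·m
Step 2 — MCT1cm = 38881 * 222.4 / (100 * 171.3) = 504.7948 t·m/cm
Step 3 — trim = 2762 / 504.7948 ≈ 5.4715 cm (5 s.f.)

5.4715 cm


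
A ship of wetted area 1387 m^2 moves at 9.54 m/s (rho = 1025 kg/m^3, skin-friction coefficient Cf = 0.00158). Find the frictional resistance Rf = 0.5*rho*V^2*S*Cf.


Formula: Rf = 0.5 * rho * V^2 * S * Cf
Step 1 — V^2 = 9.54^2 = 91.0116
Step 2 — 0.5 * rho * V^2 = 0.5 * 1025 * 91.0116 = 46643.445
Step 3 — Rf = 46643.445 * 1387 * 0.00158 ≈ 102220 N (5 s.f.)

102220 N


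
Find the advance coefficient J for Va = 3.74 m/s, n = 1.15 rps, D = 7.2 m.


Formula: J = Va / (n * D)
Step 1 — n * D = 1.15 * 7.2 = 8.28
Step 2 — J = 3.74 / 8.28 ≈ 0.45169 (5 s.f.)

0.45169


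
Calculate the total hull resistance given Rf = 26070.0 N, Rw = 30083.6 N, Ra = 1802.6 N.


Formula: Rt = Rf + Rw + Ra
Substituting: Rt = 26070.0 + 30083.6 + 1802.6
Result: Rt = 57956.2 N

57956.2 N


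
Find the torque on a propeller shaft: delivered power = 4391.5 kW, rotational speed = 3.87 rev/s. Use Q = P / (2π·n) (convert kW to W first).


Formula: Q = P_W / (2 * pi * n)
Step 1 — P_W = 4391.5 kW * 1000 = 4391500.0 W
Step 2 — 2 * pi * n = 2 * pi * 3.87 = 24.315927
Step 3 — Q = 4391500.0 / 24.315927 ≈ 180600 N·m (5 s.f.)

180600 N·m


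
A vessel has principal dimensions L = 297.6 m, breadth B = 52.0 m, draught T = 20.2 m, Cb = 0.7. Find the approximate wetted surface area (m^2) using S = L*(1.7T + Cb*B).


Formula: S = 1.7*L*T + V/T with V = Cb*L*B*T, i.e. S = L * (1.7*T + Cb*B)
Step 1 — 1.7*T = 1.7 * 20.2 = 34.34 m
Step 2 — Cb*B = 0.7 * 52.0 = 36.4 m
Step 3 — 1.7*T + Cb*B = 34.34 + 36.4 = 70.74 m
Step 4 — S = 297.6 * 70.74 ≈ 21052 m^2 (5 s.f.)

21052 m^2


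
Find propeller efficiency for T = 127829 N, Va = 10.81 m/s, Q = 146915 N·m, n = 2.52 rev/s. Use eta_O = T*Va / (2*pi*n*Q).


Formula: eta = T * Va / (2 * pi * n * Q)
Step 1 — numerator = T * Va = 127829 * 10.81 = 1381831.49
Step 2 — 2 * pi * n = 2 * pi * 2.52 = 15.833627
Step 3 — denominator = 15.833627 * 146915 = 2326197.31
Step 4 — eta = 1381831.49 / 2326197.31 ≈ 0.59403 (5 s.f.)

0.59403


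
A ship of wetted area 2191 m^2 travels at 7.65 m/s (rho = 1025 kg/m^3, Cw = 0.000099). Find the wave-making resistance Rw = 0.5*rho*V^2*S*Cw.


Formula: Rw = 0.5 * rho * V^2 * S * Cw
Step 1 — V^2 = 7.65^2 = 58.5225
Step 2 — 0.5 * rho * V^2 = 0.5 * 1025 * 58.5225 = 29992.78125
Step 3 — Rw = 29992.78125 * 2191 * 0.000099 ≈ 6505.7 N (5 s.f.)

6505.7 N


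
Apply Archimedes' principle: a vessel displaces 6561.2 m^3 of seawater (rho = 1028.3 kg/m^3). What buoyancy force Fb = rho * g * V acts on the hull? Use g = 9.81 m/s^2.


Formula: Fb = rho * g * V
Substituting: Fb = 1028.3 * 9.81 * 6561.2
Intermediate: 1028.3 * 9.81 = 10087.623
Result: Fb = 10087.623 * 6561.2 ≈ 66187000 N (5 s.f.)

66187000 N


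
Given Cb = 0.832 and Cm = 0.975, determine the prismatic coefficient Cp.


Formula: Cp = Cb / Cm
Substituting: Cp = 0.832 / 0.975
Result: Cp ≈ 0.85333 (5 s.f.)

0.85333


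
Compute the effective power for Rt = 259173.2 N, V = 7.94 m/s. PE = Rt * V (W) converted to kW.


Formula: PE = Rt * V / 1000 (kW)
Step 1 — PE (W) = 259173.2 * 7.94 = 2057835.208 W
Step 2 — PE (kW) = 2057835.208 / 1000 ≈ 2057.8 kW (5 s.f.)

2057.8 kW


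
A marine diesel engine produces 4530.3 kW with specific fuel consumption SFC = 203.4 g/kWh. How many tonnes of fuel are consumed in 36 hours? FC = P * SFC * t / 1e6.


Formula: FC (tonnes) = P * SFC * t / 1,000,000
Step 1 — P * SFC * t = 4530.3 * 203.4 * 36 = 33172668.72 g
Step 2 — FC (tonnes) = 33172668.72 / 1,000,000 ≈ 33.173 tonnes (5 s.f.)

33.173 tonnes


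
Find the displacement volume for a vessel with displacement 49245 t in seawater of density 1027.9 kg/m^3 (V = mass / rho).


Formula: V = mass / rho
Step 1 — convert tonnes to kg: 49245 t * 1000 = 49245000 kg
Step 2 — V = 49245000 / 1027.9 ≈ 47908 m^3 (5 s.f.)

47908 m^3


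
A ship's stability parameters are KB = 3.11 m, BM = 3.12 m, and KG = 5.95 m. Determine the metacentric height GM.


Formula: GM = KB + BM - KG
Step 1 — KM = KB + BM = 3.11 + 3.12 = 6.23 m
Step 2 — GM = KM - KG = 6.23 - 5.95 = 0.28 m

0.28 m


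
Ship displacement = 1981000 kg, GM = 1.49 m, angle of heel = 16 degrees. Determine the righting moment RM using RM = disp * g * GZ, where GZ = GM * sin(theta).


Formula: GZ = GM * sin(theta); RM = disp * g * GZ
Step 1 — GZ = 1.49 * sin(16°) = 1.49 * 0.275637 = 0.410699 m
Step 2 — RM = 1981000 * 9.81 * 0.410699 ≈ 7981400 N·m (5 s.f.)

7981400 N·m


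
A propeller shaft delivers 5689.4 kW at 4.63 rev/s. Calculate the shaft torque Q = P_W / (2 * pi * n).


Formula: Q = P_W / (2 * pi * n)
Step 1 — P_W = 5689.4 kW * 1000 = 5689400.0 W
Step 2 — 2 * pi * n = 2 * pi * 4.63 = 29.091148
Step 3 — Q = 5689400.0 / 29.091148 ≈ 195570 N·m (5 s.f.)

195570 N·m


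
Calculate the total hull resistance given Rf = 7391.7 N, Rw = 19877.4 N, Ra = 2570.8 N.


Formula: Rt = Rf + Rw + Ra
Substituting: Rt = 7391.7 + 19877.4 + 2570.8
Result: Rt = 29839.9 N

29839.9 N


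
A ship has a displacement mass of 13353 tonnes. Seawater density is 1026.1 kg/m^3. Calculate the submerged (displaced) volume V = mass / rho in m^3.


Formula: V = mass / rho
Step 1 — convert tonnes to kg: 13353 t * 1000 = 13353000 kg
Step 2 — V = 13353000 / 1026.1 ≈ 13013 m^3 (5 s.f.)

13013 m^3


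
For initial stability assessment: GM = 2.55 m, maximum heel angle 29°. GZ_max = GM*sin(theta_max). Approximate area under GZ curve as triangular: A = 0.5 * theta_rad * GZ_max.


Formula: GZ_max = GM * sin(theta); Area = 0.5 * theta_rad * GZ_max
Step 1 — GZ_max = 2.55 * sin(29°) = 2.55 * 0.48481 = 1.236266 m
Step 2 — theta_rad = 29 * pi/180 = 0.506145 rad
Step 3 — Area = 0.5 * 0.506145 * 1.236266 ≈ 0.31286 m·rad (5 s.f.)

0.31286 m·rad


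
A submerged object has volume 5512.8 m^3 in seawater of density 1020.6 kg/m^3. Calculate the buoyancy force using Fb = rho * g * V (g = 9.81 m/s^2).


Formula: Fb = rho * g * V
Substituting: Fb = 1020.6 * 9.81 * 5512.8
Intermediate: 1020.6 * 9.81 = 10012.086
Result: Fb = 10012.086 * 5512.8 ≈ 55195000 N (5 s.f.)

55195000 N


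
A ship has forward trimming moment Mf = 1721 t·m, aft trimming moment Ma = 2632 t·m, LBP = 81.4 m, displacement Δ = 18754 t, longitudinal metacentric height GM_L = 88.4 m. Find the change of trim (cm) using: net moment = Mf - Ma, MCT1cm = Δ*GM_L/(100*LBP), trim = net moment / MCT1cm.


Formula: net trimming moment = Mf - Ma; MCT1cm = Δ*GM_L/(100*LBP); trim = net moment / MCT1cm
Step 1 — net trimming moment = 1721 - 2632 = -911 t·m
Step 2 — MCT1cm = 18754 * 88.4 / (100 * 81.4) = 203.6675 t·m/cm
Step 3 — trim = -911 / 203.6675 ≈ -4.4730 cm (5 s.f.)

-4.4730 cm


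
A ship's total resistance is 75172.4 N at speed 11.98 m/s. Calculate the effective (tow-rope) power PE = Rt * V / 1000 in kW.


Formula: PE = Rt * V / 1000 (kW)
Step 1 — PE (W) = 75172.4 * 11.98 = 900565.352 W
Step 2 — PE (kW) = 900565.352 / 1000 ≈ 900.57 kW (5 s.f.)

900.57 kW


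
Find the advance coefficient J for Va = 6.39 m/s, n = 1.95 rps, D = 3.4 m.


Formula: J = Va / (n * D)
Step 1 — n * D = 1.95 * 3.4 = 6.63
Step 2 — J = 6.39 / 6.63 ≈ 0.96380 (5 s.f.)

0.96380


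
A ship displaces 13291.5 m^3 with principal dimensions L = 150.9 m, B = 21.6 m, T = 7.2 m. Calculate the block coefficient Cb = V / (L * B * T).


Formula: Cb = V / (L * B * T)
Step 1 — L * B * T = 150.9 * 21.6 * 7.2 = 23467.968 m^3
Step 2 — Cb = 13291.5 / 23467.968 ≈ 0.56637 (5 s.f.)

0.56637


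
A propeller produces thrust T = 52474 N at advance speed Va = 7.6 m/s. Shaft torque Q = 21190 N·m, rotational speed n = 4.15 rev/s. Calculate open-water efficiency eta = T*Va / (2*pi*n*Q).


Formula: eta = T * Va / (2 * pi * n * Q)
Step 1 — numerator = T * Va = 52474 * 7.6 = 398802.4
Step 2 — 2 * pi * n = 2 * pi * 4.15 = 26.075219
Step 3 — denominator = 26.075219 * 21190 = 552533.89
Step 4 — eta = 398802.4 / 552533.89 ≈ 0.72177 (5 s.f.)

0.72177


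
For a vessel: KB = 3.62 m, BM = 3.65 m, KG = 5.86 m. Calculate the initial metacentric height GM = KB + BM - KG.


Formula: GM = KB + BM - KG
Step 1 — KM = KB + BM = 3.62 + 3.65 = 7.27 m
Step 2 — GM = KM - KG = 7.27 - 5.86 = 1.41 m

1.41 m


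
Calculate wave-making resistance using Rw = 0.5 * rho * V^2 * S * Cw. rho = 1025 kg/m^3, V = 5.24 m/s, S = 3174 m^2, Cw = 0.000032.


Formula: Rw = 0.5 * rho * V^2 * S * Cw
Step 1 — V^2 = 5.24^2 = 27.4576
Step 2 — 0.5 * rho * V^2 = 0.5 * 1025 * 27.4576 = 14072.02
Step 3 — Rw = 14072.02 * 3174 * 0.000032 ≈ 1429.3 N (5 s.f.)

1429.3 N


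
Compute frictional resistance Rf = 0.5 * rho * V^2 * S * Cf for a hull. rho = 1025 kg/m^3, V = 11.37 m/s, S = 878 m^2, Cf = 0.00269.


Formula: Rf = 0.5 * rho * V^2 * S * Cf
Step 1 — V^2 = 11.37^2 = 129.2769
Step 2 — 0.5 * rho * V^2 = 0.5 * 1025 * 129.2769 = 66254.41125
Step 3 — Rf = 66254.41125 * 878 * 0.00269 ≈ 156480 N (5 s.f.)

156480 N


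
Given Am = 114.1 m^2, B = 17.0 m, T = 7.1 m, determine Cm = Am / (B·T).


Formula: Cm = Am / (B * T)
Step 1 — B * T = 17.0 * 7.1 = 120.7 m^2
Step 2 — Cm = 114.1 / 120.7 ≈ 0.94532 (5 s.f.)

0.94532


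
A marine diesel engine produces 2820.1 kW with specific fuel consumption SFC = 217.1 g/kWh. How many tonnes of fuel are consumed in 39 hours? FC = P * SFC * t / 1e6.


Formula: FC (tonnes) = P * SFC * t / 1,000,000
Step 1 — P * SFC * t = 2820.1 * 217.1 * 39 = 23877504.69 g
Step 2 — FC (tonnes) = 23877504.69 / 1,000,000 ≈ 23.878 tonnes (5 s.f.)

23.878 tonnes


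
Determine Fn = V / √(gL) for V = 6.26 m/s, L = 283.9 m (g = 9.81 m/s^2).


Formula: Fn = V / sqrt(g * L)
Step 1 — g * L = 9.81 * 283.9 = 2785.059
Step 2 — sqrt(g * L) = sqrt(2785.059) = 52.773658
Step 3 — Fn = 6.26 / 52.773658 ≈ 0.11862 (5 s.f.)

0.11862


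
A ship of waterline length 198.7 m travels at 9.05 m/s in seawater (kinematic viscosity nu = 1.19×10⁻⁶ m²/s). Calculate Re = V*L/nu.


Formula: Re = V * L / nu
Step 1 — V * L = 9.05 * 198.7 = 1798.235 m^2/s
Step 2 — Re = 1798.235 / 1.19e-6 = 1.51e+09

1.51e+09


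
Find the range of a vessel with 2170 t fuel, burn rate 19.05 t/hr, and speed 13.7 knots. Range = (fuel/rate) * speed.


Formula: endurance = fuel / rate; range = endurance * speed
Step 1 — endurance = 2170 / 19.05 = 113.9108 hours
Step 2 — range = 113.9108 * 13.7 ≈ 1560.6 nautical miles (5 s.f.)

1560.6 NM


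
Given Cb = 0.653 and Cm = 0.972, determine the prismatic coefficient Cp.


Formula: Cp = Cb / Cm
Substituting: Cp = 0.653 / 0.972
Result: Cp ≈ 0.67181 (5 s.f.)

0.67181


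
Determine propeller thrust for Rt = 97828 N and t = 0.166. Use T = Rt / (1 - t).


Formula: T = Rt / (1 - t)
Step 1 — (1 - t) = 1 - 0.166 = 0.834
Step 2 — T = 97828 / 0.834 ≈ 117300 N (5 s.f.)

117300 N


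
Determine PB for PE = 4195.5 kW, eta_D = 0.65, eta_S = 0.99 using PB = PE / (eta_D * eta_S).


Formula: PB = PE / (eta_D * eta_S)
Step 1 — combined efficiency = eta_D * eta_S = 0.65 * 0.99 = 0.6435
Step 2 — PB = 4195.5 / 0.6435 ≈ 6519.8 kW (5 s.f.)

6519.8 kW


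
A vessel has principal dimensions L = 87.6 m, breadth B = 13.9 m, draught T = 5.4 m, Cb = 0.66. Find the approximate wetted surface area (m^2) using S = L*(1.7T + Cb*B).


Formula: S = 1.7*L*T + V/T with V = Cb*L*B*T, i.e. S = L * (1.7*T + Cb*B)
Step 1 — 1.7*T = 1.7 * 5.4 = 9.18 m
Step 2 — Cb*B = 0.66 * 13.9 = 9.174 m
Step 3 — 1.7*T + Cb*B = 9.18 + 9.174 = 18.354 m
Step 4 — S = 87.6 * 18.354 ≈ 1607.8 m^2 (5 s.f.)

1607.8 m^2


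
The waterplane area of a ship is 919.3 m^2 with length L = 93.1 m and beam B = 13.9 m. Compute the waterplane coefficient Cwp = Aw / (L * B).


Formula: Cwp = Aw / (L * B)
Step 1 — L * B = 93.1 * 13.9 = 1294.09 m^2
Step 2 — Cwp = 919.3 / 1294.09 ≈ 0.71038 (5 s.f.)

0.71038


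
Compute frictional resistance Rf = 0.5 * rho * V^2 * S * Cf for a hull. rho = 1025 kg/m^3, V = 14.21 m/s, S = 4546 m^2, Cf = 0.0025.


Formula: Rf = 0.5 * rho * V^2 * S * Cf
Step 1 — V^2 = 14.21^2 = 201.9241
Step 2 — 0.5 * rho * V^2 = 0.5 * 1025 * 201.9241 = 103486.10125
Step 3 — Rf = 103486.10125 * 4546 * 0.0025 ≈ 1176100 N (5 s.f.)

1176100 N


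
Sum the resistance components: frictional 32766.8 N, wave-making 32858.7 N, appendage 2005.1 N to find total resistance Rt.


Formula: Rt = Rf + Rw + Ra
Substituting: Rt = 32766.8 + 32858.7 + 2005.1
Result: Rt = 67630.6 N

67630.6 N


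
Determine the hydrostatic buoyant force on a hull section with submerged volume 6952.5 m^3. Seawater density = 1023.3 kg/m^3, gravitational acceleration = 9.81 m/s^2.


Formula: Fb = rho * g * V
Substituting: Fb = 1023.3 * 9.81 * 6952.5
Intermediate: 1023.3 * 9.81 = 10038.573
Result: Fb = 10038.573 * 6952.5 ≈ 69793000 N (5 s.f.)

69793000 N


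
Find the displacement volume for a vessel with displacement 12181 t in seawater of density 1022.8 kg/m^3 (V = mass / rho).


Formula: V = mass / rho
Step 1 — convert tonnes to kg: 12181 t * 1000 = 12181000 kg
Step 2 — V = 12181000 / 1022.8 ≈ 11909 m^3 (5 s.f.)

11909 m^3


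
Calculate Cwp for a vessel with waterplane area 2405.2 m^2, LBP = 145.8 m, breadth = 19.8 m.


Formula: Cwp = Aw / (L * B)
Step 1 — L * B = 145.8 * 19.8 = 2886.84 m^2
Step 2 — Cwp = 2405.2 / 2886.84 ≈ 0.83316 (5 s.f.)

0.83316


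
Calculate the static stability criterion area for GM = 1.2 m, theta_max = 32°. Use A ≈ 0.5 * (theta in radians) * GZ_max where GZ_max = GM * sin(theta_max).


Formula: GZ_max = GM * sin(theta); Area = 0.5 * theta_rad * GZ_max
Step 1 — GZ_max = 1.2 * sin(32°) = 1.2 * 0.529919 = 0.635903 m
Step 2 — theta_rad = 32 * pi/180 = 0.558505 rad
Step 3 — Area = 0.5 * 0.558505 * 0.635903 ≈ 0.17758 m·rad (5 s.f.)

0.17758 m·rad


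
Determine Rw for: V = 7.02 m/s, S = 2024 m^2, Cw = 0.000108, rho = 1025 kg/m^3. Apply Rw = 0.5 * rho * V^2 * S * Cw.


Formula: Rw = 0.5 * rho * V^2 * S * Cw
Step 1 — V^2 = 7.02^2 = 49.2804
Step 2 — 0.5 * rho * V^2 = 0.5 * 1025 * 49.2804 = 25256.205
Step 3 — Rw = 25256.205 * 2024 * 0.000108 ≈ 5520.8 N (5 s.f.)

5520.8 N


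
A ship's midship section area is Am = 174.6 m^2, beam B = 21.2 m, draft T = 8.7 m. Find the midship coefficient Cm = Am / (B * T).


Formula: Cm = Am / (B * T)
Step 1 — B * T = 21.2 * 8.7 = 184.44 m^2
Step 2 — Cm = 174.6 / 184.44 ≈ 0.94665 (5 s.f.)

0.94665


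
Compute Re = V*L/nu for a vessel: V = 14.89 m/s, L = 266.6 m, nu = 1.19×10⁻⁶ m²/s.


Formula: Re = V * L / nu
Step 1 — V * L = 14.89 * 266.6 = 3969.674 m^2/s
Step 2 — Re = 3969.674 / 1.19e-6 = 3.34e+09

3.34e+09


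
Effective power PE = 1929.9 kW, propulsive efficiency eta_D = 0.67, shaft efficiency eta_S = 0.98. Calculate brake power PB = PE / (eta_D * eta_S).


Formula: PB = PE / (eta_D * eta_S)
Step 1 — combined efficiency = eta_D * eta_S = 0.67 * 0.98 = 0.6566
Step 2 — PB = 1929.9 / 0.6566 ≈ 2939.2 kW (5 s.f.)

2939.2 kW


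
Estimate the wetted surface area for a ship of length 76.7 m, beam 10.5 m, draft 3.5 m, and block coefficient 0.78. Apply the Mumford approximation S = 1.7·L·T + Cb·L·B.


Formula: S = 1.7*L*T + V/T with V = Cb*L*B*T, i.e. S = L * (1.7*T + Cb*B)
Step 1 — 1.7*T = 1.7 * 3.5 = 5.95 m
Step 2 — Cb*B = 0.78 * 10.5 = 8.19 m
Step 3 — 1.7*T + Cb*B = 5.95 + 8.19 = 14.14 m
Step 4 — S = 76.7 * 14.14 ≈ 1084.5 m^2 (5 s.f.)

1084.5 m^2


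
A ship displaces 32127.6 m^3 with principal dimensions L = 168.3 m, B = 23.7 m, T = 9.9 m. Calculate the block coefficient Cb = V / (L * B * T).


Formula: Cb = V / (L * B * T)
Step 1 — L * B * T = 168.3 * 23.7 * 9.9 = 39488.229 m^3
Step 2 — Cb = 32127.6 / 39488.229 ≈ 0.81360 (5 s.f.)

0.81360


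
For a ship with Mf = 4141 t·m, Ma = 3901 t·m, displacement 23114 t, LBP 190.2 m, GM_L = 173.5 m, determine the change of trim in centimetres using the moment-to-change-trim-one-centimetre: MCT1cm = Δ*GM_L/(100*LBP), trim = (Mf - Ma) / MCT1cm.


Formula: net trimming moment = Mf - Ma; MCT1cm = Δ*GM_L/(100*LBP); trim = net moment / MCT1cm
Step 1 — net trimming moment = 4141 - 3901 = 240 t·m
Step 2 — MCT1cm = 23114 * 173.5 / (100 * 190.2) = 210.8454 t·m/cm
Step 3 — trim = 240 / 210.8454 ≈ 1.1383 cm (5 s.f.)

1.1383 cm


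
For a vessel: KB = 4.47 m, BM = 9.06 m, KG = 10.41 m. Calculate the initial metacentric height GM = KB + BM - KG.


Formula: GM = KB + BM - KG
Step 1 — KM = KB + BM = 4.47 + 9.06 = 13.53 m
Step 2 — GM = KM - KG = 13.53 - 10.41 = 3.12 m

3.12 m


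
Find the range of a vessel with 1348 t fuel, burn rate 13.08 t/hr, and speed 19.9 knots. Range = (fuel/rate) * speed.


Formula: endurance = fuel / rate; range = endurance * speed
Step 1 — endurance = 1348 / 13.08 = 103.0581 hours
Step 2 — range = 103.0581 * 19.9 ≈ 2050.9 nautical miles (5 s.f.)

2050.9 NM


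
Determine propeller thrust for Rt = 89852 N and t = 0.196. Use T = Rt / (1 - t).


Formula: T = Rt / (1 - t)
Step 1 — (1 - t) = 1 - 0.196 = 0.804
Step 2 — T = 89852 / 0.804 ≈ 111760 N (5 s.f.)

111760 N


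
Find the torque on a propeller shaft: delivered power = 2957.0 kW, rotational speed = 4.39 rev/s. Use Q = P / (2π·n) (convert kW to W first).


Formula: Q = P_W / (2 * pi * n)
Step 1 — P_W = 2957.0 kW * 1000 = 2957000.0 W
Step 2 — 2 * pi * n = 2 * pi * 4.39 = 27.583183
Step 3 — Q = 2957000.0 / 27.583183 ≈ 107200 N·m (5 s.f.)

107200 N·m


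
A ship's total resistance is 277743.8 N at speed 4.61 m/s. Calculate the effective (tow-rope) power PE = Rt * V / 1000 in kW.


Formula: PE = Rt * V / 1000 (kW)
Step 1 — PE (W) = 277743.8 * 4.61 = 1280398.918 W
Step 2 — PE (kW) = 1280398.918 / 1000 ≈ 1280.4 kW (5 s.f.)

1280.4 kW


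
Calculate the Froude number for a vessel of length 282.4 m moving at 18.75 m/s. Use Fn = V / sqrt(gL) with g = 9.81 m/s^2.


Formula: Fn = V / sqrt(g * L)
Step 1 — g * L = 9.81 * 282.4 = 2770.344
Step 2 — sqrt(g * L) = sqrt(2770.344) = 52.634057
Step 3 — Fn = 18.75 / 52.634057 ≈ 0.35623 (5 s.f.)

0.35623


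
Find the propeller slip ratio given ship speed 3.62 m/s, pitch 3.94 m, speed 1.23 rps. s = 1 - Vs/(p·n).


Formula: s = 1 - Vs / (p * n)
Step 1 — p * n = 3.94 * 1.23 = 4.8462
Step 2 — Vs / (p*n) = 3.62 / 4.8462 = 0.746977 (6 d.p.)
Step 3 — s = 1 - 0.746977 = 0.253023

0.253023


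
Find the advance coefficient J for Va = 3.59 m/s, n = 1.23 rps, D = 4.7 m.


Formula: J = Va / (n * D)
Step 1 — n * D = 1.23 * 4.7 = 5.781
Step 2 — J = 3.59 / 5.781 ≈ 0.62100 (5 s.f.)

0.62100


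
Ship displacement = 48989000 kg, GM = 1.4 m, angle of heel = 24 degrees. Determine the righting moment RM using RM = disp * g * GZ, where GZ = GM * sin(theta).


Formula: GZ = GM * sin(theta); RM = disp * g * GZ
Step 1 — GZ = 1.4 * sin(24°) = 1.4 * 0.406737 = 0.569432 m
Step 2 — RM = 48989000 * 9.81 * 0.569432 ≈ 273660000 N·m (5 s.f.)

273660000 N·m


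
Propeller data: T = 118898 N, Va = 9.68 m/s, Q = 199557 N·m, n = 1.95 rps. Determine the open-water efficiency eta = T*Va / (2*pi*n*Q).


Formula: eta = T * Va / (2 * pi * n * Q)
Step 1 — numerator = T * Va = 118898 * 9.68 = 1150932.64
Step 2 — 2 * pi * n = 2 * pi * 1.95 = 12.252211
Step 3 — denominator = 12.252211 * 199557 = 2445014.47
Step 4 — eta = 1150932.64 / 2445014.47 ≈ 0.47073 (5 s.f.)

0.47073


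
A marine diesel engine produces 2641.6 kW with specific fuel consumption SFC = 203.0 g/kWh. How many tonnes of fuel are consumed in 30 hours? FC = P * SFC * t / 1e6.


Formula: FC (tonnes) = P * SFC * t / 1,000,000
Step 1 — P * SFC * t = 2641.6 * 203.0 * 30 = 16087344.0 g
Step 2 — FC (tonnes) = 16087344.0 / 1,000,000 ≈ 16.087 tonnes (5 s.f.)

16.087 tonnes


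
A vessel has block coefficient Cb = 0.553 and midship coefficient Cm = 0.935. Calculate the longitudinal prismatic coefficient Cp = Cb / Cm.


Formula: Cp = Cb / Cm
Substituting: Cp = 0.553 / 0.935
Result: Cp ≈ 0.59144 (5 s.f.)

0.59144


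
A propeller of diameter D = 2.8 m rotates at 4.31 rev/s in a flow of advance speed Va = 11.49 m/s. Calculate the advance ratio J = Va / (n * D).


Formula: J = Va / (n * D)
Step 1 — n * D = 4.31 * 2.8 = 12.068
Step 2 — J = 11.49 / 12.068 ≈ 0.95210 (5 s.f.)

0.95210


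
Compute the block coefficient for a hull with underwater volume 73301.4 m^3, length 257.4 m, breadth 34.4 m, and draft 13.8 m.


Formula: Cb = V / (L * B * T)
Step 1 — L * B * T = 257.4 * 34.4 * 13.8 = 122192.928 m^3
Step 2 — Cb = 73301.4 / 122192.928 ≈ 0.59988 (5 s.f.)

0.59988


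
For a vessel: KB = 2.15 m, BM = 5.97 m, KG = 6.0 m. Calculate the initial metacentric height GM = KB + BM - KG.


Formula: GM = KB + BM - KG
Step 1 — KM = KB + BM = 2.15 + 5.97 = 8.12 m
Step 2 — GM = KM - KG = 8.12 - 6.0 = 2.12 m

2.12 m


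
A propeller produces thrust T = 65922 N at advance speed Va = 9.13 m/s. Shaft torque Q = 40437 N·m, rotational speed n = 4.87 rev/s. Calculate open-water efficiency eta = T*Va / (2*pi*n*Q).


Formula: eta = T * Va / (2 * pi * n * Q)
Step 1 — numerator = T * Va = 65922 * 9.13 = 601867.86
Step 2 — 2 * pi * n = 2 * pi * 4.87 = 30.599112
Step 3 — denominator = 30.599112 * 40437 = 1237336.29
Step 4 — eta = 601867.86 / 1237336.29 ≈ 0.48642 (5 s.f.)

0.48642


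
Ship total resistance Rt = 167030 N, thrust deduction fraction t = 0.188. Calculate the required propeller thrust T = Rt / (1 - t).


Formula: T = Rt / (1 - t)
Step 1 — (1 - t) = 1 - 0.188 = 0.812
Step 2 — T = 167030 / 0.812 ≈ 205700 N (5 s.f.)

205700 N


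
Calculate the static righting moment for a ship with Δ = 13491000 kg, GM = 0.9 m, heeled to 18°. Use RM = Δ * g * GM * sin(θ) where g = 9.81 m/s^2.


Formula: GZ = GM * sin(theta); RM = disp * g * GZ
Step 1 — GZ = 0.9 * sin(18°) = 0.9 * 0.309017 = 0.278115 m
Step 2 — RM = 13491000 * 9.81 * 0.278115 ≈ 36808000 N·m (5 s.f.)

36808000 N·m


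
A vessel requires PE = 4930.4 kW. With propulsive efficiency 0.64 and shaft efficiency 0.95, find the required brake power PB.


Formula: PB = PE / (eta_D * eta_S)
Step 1 — combined efficiency = eta_D * eta_S = 0.64 * 0.95 = 0.608
Step 2 — PB = 4930.4 / 0.608 ≈ 8109.2 kW (5 s.f.)

8109.2 kW


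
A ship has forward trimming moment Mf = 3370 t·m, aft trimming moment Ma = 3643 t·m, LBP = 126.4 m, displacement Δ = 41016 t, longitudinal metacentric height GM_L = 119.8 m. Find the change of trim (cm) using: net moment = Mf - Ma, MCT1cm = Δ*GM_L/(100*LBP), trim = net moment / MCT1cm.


Formula: net trimming moment = Mf - Ma; MCT1cm = Δ*GM_L/(100*LBP); trim = net moment / MCT1cm
Step 1 — net trimming moment = 3370 - 3643 = -273 t·m
Step 2 — MCT1cm = 41016 * 119.8 / (100 * 126.4) = 388.7434 t·m/cm
Step 3 — trim = -273 / 388.7434 ≈ -0.70226 cm (5 s.f.)

-0.70226 cm


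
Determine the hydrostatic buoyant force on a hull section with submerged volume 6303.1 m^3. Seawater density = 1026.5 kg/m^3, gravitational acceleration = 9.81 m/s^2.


Formula: Fb = rho * g * V
Substituting: Fb = 1026.5 * 9.81 * 6303.1
Intermediate: 1026.5 * 9.81 = 10069.965
Result: Fb = 10069.965 * 6303.1 ≈ 63472000 N (5 s.f.)

63472000 N


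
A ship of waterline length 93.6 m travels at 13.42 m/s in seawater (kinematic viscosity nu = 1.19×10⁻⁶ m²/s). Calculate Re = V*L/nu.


Formula: Re = V * L / nu
Step 1 — V * L = 13.42 * 93.6 = 1256.112 m^2/s
Step 2 — Re = 1256.112 / 1.19e-6 = 1.06e+09

1.06e+09


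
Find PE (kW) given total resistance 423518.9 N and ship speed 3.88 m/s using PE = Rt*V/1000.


Formula: PE = Rt * V / 1000 (kW)
Step 1 — PE (W) = 423518.9 * 3.88 = 1643253.332 W
Step 2 — PE (kW) = 1643253.332 / 1000 ≈ 1643.3 kW (5 s.f.)

1643.3 kW


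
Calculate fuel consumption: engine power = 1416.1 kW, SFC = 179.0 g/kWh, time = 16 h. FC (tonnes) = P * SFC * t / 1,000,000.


Formula: FC (tonnes) = P * SFC * t / 1,000,000
Step 1 — P * SFC * t = 1416.1 * 179.0 * 16 = 4055710.4 g
Step 2 — FC (tonnes) = 4055710.4 / 1,000,000 ≈ 4.0557 tonnes (5 s.f.)

4.0557 tonnes


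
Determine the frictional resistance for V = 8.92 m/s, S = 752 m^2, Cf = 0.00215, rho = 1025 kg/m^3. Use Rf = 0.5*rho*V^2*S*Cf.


Formula: Rf = 0.5 * rho * V^2 * S * Cf
Step 1 — V^2 = 8.92^2 = 79.5664
Step 2 — 0.5 * rho * V^2 = 0.5 * 1025 * 79.5664 = 40777.78
Step 3 — Rf = 40777.78 * 752 * 0.00215 ≈ 65930 N (5 s.f.)

65930 N


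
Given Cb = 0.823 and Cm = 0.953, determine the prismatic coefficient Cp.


Formula: Cp = Cb / Cm
Substituting: Cp = 0.823 / 0.953
Result: Cp ≈ 0.86359 (5 s.f.)

0.86359


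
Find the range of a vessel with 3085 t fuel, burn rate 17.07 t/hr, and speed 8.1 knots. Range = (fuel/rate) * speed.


Formula: endurance = fuel / rate; range = endurance * speed
Step 1 — endurance = 3085 / 17.07 = 180.7264 hours
Step 2 — range = 180.7264 * 8.1 ≈ 1463.9 nautical miles (5 s.f.)

1463.9 NM


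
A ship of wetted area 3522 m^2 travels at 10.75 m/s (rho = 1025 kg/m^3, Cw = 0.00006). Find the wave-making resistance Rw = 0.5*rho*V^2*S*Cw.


Formula: Rw = 0.5 * rho * V^2 * S * Cw
Step 1 — V^2 = 10.75^2 = 115.5625
Step 2 — 0.5 * rho * V^2 = 0.5 * 1025 * 115.5625 = 59225.78125
Step 3 — Rw = 59225.78125 * 3522 * 0.00006 ≈ 12516 N (5 s.f.)

12516 N


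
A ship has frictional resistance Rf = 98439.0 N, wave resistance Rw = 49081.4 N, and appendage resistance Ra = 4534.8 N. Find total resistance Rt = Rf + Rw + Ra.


Formula: Rt = Rf + Rw + Ra
Substituting: Rt = 98439.0 + 49081.4 + 4534.8
Result: Rt = 152055.2 N

152055.2 N


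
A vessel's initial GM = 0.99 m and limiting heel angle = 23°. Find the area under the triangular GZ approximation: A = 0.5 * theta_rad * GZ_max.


Formula: GZ_max = GM * sin(theta); Area = 0.5 * theta_rad * GZ_max
Step 1 — GZ_max = 0.99 * sin(23°) = 0.99 * 0.390731 = 0.386824 m
Step 2 — theta_rad = 23 * pi/180 = 0.401426 rad
Step 3 — Area = 0.5 * 0.401426 * 0.386824 ≈ 0.077641 m·rad (5 s.f.)

0.077641 m·rad


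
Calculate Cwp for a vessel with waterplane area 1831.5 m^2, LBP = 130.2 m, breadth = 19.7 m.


Formula: Cwp = Aw / (L * B)
Step 1 — L * B = 130.2 * 19.7 = 2564.94 m^2
Step 2 — Cwp = 1831.5 / 2564.94 ≈ 0.71405 (5 s.f.)

0.71405


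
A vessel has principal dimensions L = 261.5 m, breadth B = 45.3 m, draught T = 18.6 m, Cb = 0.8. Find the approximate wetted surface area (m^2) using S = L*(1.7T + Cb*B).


Formula: S = 1.7*L*T + V/T with V = Cb*L*B*T, i.e. S = L * (1.7*T + Cb*B)
Step 1 — 1.7*T = 1.7 * 18.6 = 31.62 m
Step 2 — Cb*B = 0.8 * 45.3 = 36.24 m
Step 3 — 1.7*T + Cb*B = 31.62 + 36.24 = 67.86 m
Step 4 — S = 261.5 * 67.86 ≈ 17745 m^2 (5 s.f.)

17745 m^2


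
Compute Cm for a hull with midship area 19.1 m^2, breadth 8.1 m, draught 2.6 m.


Formula: Cm = Am / (B * T)
Step 1 — B * T = 8.1 * 2.6 = 21.06 m^2
Step 2 — Cm = 19.1 / 21.06 ≈ 0.90693 (5 s.f.)

0.90693


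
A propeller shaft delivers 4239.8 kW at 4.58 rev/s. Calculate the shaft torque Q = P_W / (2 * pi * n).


Formula: Q = P_W / (2 * pi * n)
Step 1 — P_W = 4239.8 kW * 1000 = 4239800.0 W
Step 2 — 2 * pi * n = 2 * pi * 4.58 = 28.776989
Step 3 — Q = 4239800.0 / 28.776989 ≈ 147330 N·m (5 s.f.)

147330 N·m


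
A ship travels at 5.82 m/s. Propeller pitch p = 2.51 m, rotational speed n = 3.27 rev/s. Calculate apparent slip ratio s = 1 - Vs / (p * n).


Formula: s = 1 - Vs / (p * n)
Step 1 — p * n = 2.51 * 3.27 = 8.2077
Step 2 — Vs / (p*n) = 5.82 / 8.2077 = 0.70909 (6 d.p.)
Step 3 — s = 1 - 0.70909 = 0.29091

0.29091


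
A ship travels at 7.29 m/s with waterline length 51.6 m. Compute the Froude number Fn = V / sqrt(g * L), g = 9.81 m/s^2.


Formula: Fn = V / sqrt(g * L)
Step 1 — g * L = 9.81 * 51.6 = 506.196
Step 2 — sqrt(g * L) = sqrt(506.196) = 22.4988
Step 3 — Fn = 7.29 / 22.4988 ≈ 0.32402 (5 s.f.)

0.32402


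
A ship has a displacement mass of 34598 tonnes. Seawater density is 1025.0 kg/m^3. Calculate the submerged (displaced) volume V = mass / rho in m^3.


Formula: V = mass / rho
Step 1 — convert tonnes to kg: 34598 t * 1000 = 34598000 kg
Step 2 — V = 34598000 / 1025.0 ≈ 33754 m^3 (5 s.f.)

33754 m^3


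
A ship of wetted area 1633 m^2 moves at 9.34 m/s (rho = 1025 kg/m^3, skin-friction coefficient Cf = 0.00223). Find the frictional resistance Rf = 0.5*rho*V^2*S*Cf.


Formula: Rf = 0.5 * rho * V^2 * S * Cf
Step 1 — V^2 = 9.34^2 = 87.2356
Step 2 — 0.5 * rho * V^2 = 0.5 * 1025 * 87.2356 = 44708.245
Step 3 — Rf = 44708.245 * 1633 * 0.00223 ≈ 162810 N (5 s.f.)

162810 N


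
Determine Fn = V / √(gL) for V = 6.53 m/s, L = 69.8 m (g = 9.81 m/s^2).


Formula: Fn = V / sqrt(g * L)
Step 1 — g * L = 9.81 * 69.8 = 684.738
Step 2 — sqrt(g * L) = sqrt(684.738) = 26.167499
Step 3 — Fn = 6.53 / 26.167499 ≈ 0.24955 (5 s.f.)

0.24955


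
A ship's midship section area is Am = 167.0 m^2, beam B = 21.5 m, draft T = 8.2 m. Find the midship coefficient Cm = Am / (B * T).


Formula: Cm = Am / (B * T)
Step 1 — B * T = 21.5 * 8.2 = 176.3 m^2
Step 2 — Cm = 167.0 / 176.3 ≈ 0.94725 (5 s.f.)

0.94725


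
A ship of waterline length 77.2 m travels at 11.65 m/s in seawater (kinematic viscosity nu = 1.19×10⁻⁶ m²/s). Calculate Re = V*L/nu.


Formula: Re = V * L / nu
Step 1 — V * L = 11.65 * 77.2 = 899.38 m^2/s
Step 2 — Re = 899.38 / 1.19e-6 = 7.56e+08

7.56e+08


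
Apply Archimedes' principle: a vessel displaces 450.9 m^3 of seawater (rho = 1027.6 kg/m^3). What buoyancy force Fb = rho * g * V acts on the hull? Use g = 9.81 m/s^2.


Formula: Fb = rho * g * V
Substituting: Fb = 1027.6 * 9.81 * 450.9
Intermediate: 1027.6 * 9.81 = 10080.756
Result: Fb = 10080.756 * 450.9 ≈ 4545400 N (5 s.f.)

4545400 N


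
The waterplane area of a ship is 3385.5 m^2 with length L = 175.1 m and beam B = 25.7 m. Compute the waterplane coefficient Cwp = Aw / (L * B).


Formula: Cwp = Aw / (L * B)
Step 1 — L * B = 175.1 * 25.7 = 4500.07 m^2
Step 2 — Cwp = 3385.5 / 4500.07 ≈ 0.75232 (5 s.f.)

0.75232


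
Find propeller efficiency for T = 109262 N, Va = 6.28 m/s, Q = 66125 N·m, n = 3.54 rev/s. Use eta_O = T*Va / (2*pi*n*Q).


Formula: eta = T * Va / (2 * pi * n * Q)
Step 1 — numerator = T * Va = 109262 * 6.28 = 686165.36
Step 2 — 2 * pi * n = 2 * pi * 3.54 = 22.242476
Step 3 — denominator = 22.242476 * 66125 = 1470783.73
Step 4 — eta = 686165.36 / 1470783.73 ≈ 0.46653 (5 s.f.)

0.46653


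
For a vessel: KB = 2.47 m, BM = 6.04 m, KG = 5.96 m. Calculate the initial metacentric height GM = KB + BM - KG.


Formula: GM = KB + BM - KG
Step 1 — KM = KB + BM = 2.47 + 6.04 = 8.51 m
Step 2 — GM = KM - KG = 8.51 - 5.96 = 2.55 m

2.55 m


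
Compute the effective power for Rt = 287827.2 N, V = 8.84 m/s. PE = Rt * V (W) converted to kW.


Formula: PE = Rt * V / 1000 (kW)
Step 1 — PE (W) = 287827.2 * 8.84 = 2544392.448 W
Step 2 — PE (kW) = 2544392.448 / 1000 ≈ 2544.4 kW (5 s.f.)

2544.4 kW


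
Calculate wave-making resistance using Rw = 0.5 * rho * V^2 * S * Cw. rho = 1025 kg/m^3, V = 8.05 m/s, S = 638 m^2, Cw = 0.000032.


Formula: Rw = 0.5 * rho * V^2 * S * Cw
Step 1 — V^2 = 8.05^2 = 64.8025
Step 2 — 0.5 * rho * V^2 = 0.5 * 1025 * 64.8025 = 33211.28125
Step 3 — Rw = 33211.28125 * 638 * 0.000032 ≈ 678.04 N (5 s.f.)

678.04 N


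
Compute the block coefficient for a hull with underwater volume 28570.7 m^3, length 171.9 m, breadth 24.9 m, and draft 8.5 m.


Formula: Cb = V / (L * B * T)
Step 1 — L * B * T = 171.9 * 24.9 * 8.5 = 36382.635 m^3
Step 2 — Cb = 28570.7 / 36382.635 ≈ 0.78528 (5 s.f.)

0.78528


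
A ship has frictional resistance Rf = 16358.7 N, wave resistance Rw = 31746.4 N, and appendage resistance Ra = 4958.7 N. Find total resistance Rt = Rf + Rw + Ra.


Formula: Rt = Rf + Rw + Ra
Substituting: Rt = 16358.7 + 31746.4 + 4958.7
Result: Rt = 53063.8 N

53063.8 N


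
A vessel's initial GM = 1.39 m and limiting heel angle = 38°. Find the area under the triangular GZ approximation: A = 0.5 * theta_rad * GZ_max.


Formula: GZ_max = GM * sin(theta); Area = 0.5 * theta_rad * GZ_max
Step 1 — GZ_max = 1.39 * sin(38°) = 1.39 * 0.615661 = 0.855769 m
Step 2 — theta_rad = 38 * pi/180 = 0.663225 rad
Step 3 — Area = 0.5 * 0.663225 * 0.855769 ≈ 0.28378 m·rad (5 s.f.)

0.28378 m·rad


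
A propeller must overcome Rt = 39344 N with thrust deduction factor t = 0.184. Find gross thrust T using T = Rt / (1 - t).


Formula: T = Rt / (1 - t)
Step 1 — (1 - t) = 1 - 0.184 = 0.816
Step 2 — T = 39344 / 0.816 ≈ 48216 N (5 s.f.)

48216 N


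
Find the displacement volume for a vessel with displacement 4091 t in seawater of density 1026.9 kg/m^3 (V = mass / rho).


Formula: V = mass / rho
Step 1 — convert tonnes to kg: 4091 t * 1000 = 4091000 kg
Step 2 — V = 4091000 / 1026.9 ≈ 3983.8 m^3 (5 s.f.)

3983.8 m^3


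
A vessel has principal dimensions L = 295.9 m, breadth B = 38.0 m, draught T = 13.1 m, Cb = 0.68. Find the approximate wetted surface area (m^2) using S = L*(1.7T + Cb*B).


Formula: S = 1.7*L*T + V/T with V = Cb*L*B*T, i.e. S = L * (1.7*T + Cb*B)
Step 1 — 1.7*T = 1.7 * 13.1 = 22.27 m
Step 2 — Cb*B = 0.68 * 38.0 = 25.84 m
Step 3 — 1.7*T + Cb*B = 22.27 + 25.84 = 48.11 m
Step 4 — S = 295.9 * 48.11 ≈ 14236 m^2 (5 s.f.)

14236 m^2


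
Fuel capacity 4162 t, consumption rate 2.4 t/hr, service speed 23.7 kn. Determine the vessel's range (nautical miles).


Formula: endurance = fuel / rate; range = endurance * speed
Step 1 — endurance = 4162 / 2.4 = 1734.1667 hours
Step 2 — range = 1734.1667 * 23.7 ≈ 41100 nautical miles (5 s.f.)

41100 NM


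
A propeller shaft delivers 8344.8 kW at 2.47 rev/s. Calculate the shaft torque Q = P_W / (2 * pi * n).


Formula: Q = P_W / (2 * pi * n)
Step 1 — P_W = 8344.8 kW * 1000 = 8344800.0 W
Step 2 — 2 * pi * n = 2 * pi * 2.47 = 15.519468
Step 3 — Q = 8344800.0 / 15.519468 ≈ 537700 N·m (5 s.f.)

537700 N·m


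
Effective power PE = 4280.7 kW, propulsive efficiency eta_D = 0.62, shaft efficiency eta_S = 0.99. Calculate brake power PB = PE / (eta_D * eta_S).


Formula: PB = PE / (eta_D * eta_S)
Step 1 — combined efficiency = eta_D * eta_S = 0.62 * 0.99 = 0.6138
Step 2 — PB = 4280.7 / 0.6138 ≈ 6974.1 kW (5 s.f.)

6974.1 kW


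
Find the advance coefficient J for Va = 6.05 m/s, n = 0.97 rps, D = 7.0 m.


Formula: J = Va / (n * D)
Step 1 — n * D = 0.97 * 7.0 = 6.79
Step 2 — J = 6.05 / 6.79 ≈ 0.89102 (5 s.f.)

0.89102


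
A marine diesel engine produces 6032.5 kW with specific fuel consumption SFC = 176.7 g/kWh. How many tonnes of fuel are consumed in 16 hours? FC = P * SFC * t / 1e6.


Formula: FC (tonnes) = P * SFC * t / 1,000,000
Step 1 — P * SFC * t = 6032.5 * 176.7 * 16 = 17055084.0 g
Step 2 — FC (tonnes) = 17055084.0 / 1,000,000 ≈ 17.055 tonnes (5 s.f.)

17.055 tonnes


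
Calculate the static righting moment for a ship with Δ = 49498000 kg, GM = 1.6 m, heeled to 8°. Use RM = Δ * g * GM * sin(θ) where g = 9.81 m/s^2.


Formula: GZ = GM * sin(theta); RM = disp * g * GZ
Step 1 — GZ = 1.6 * sin(8°) = 1.6 * 0.139173 = 0.222677 m
Step 2 — RM = 49498000 * 9.81 * 0.222677 ≈ 108130000 N·m (5 s.f.)

108130000 N·m


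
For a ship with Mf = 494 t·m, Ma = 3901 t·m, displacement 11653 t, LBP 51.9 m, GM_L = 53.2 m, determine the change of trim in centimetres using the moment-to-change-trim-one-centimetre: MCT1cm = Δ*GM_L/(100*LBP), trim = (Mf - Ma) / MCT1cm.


Formula: net trimming moment = Mf - Ma; MCT1cm = Δ*GM_L/(100*LBP); trim = net moment / MCT1cm
Step 1 — net trimming moment = 494 - 3901 = -3407 t·m
Step 2 — MCT1cm = 11653 * 53.2 / (100 * 51.9) = 119.4489 t·m/cm
Step 3 — trim = -3407 / 119.4489 ≈ -28.523 cm (5 s.f.)

-28.523 cm


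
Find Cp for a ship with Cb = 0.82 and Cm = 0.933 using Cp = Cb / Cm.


Formula: Cp = Cb / Cm
Substituting: Cp = 0.82 / 0.933
Result: Cp ≈ 0.87889 (5 s.f.)

0.87889


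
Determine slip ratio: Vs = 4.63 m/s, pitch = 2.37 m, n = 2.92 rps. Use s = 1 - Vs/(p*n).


Formula: s = 1 - Vs / (p * n)
Step 1 — p * n = 2.37 * 2.92 = 6.9204
Step 2 — Vs / (p*n) = 4.63 / 6.9204 = 0.669036 (6 d.p.)
Step 3 — s = 1 - 0.669036 = 0.330964

0.330964


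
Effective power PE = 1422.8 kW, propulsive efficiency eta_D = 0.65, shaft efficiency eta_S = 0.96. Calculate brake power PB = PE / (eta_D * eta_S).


Formula: PB = PE / (eta_D * eta_S)
Step 1 — combined efficiency = eta_D * eta_S = 0.65 * 0.96 = 0.624
Step 2 — PB = 1422.8 / 0.624 ≈ 2280.1 kW (5 s.f.)

2280.1 kW


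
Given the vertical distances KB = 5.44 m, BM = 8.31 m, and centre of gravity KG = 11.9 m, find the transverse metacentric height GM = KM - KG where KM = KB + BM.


Formula: GM = KB + BM - KG
Step 1 — KM = KB + BM = 5.44 + 8.31 = 13.75 m
Step 2 — GM = KM - KG = 13.75 - 11.9 = 1.85 m

1.85 m


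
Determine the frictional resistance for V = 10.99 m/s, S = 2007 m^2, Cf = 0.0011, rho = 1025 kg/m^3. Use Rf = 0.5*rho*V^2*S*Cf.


Formula: Rf = 0.5 * rho * V^2 * S * Cf
Step 1 — V^2 = 10.99^2 = 120.7801
Step 2 — 0.5 * rho * V^2 = 0.5 * 1025 * 120.7801 = 61899.80125
Step 3 — Rf = 61899.80125 * 2007 * 0.0011 ≈ 136660 N (5 s.f.)

136660 N


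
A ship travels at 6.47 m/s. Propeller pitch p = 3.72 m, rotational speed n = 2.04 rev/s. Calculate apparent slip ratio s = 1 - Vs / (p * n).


Formula: s = 1 - Vs / (p * n)
Step 1 — p * n = 3.72 * 2.04 = 7.5888
Step 2 — Vs / (p*n) = 6.47 / 7.5888 = 0.852572 (6 d.p.)
Step 3 — s = 1 - 0.852572 = 0.147428

0.147428


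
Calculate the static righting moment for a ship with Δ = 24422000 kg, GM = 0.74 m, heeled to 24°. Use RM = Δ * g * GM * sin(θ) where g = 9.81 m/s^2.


Formula: GZ = GM * sin(theta); RM = disp * g * GZ
Step 1 — GZ = 0.74 * sin(24°) = 0.74 * 0.406737 = 0.300985 m
Step 2 — RM = 24422000 * 9.81 * 0.300985 ≈ 72110000 N·m (5 s.f.)

72110000 N·m
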